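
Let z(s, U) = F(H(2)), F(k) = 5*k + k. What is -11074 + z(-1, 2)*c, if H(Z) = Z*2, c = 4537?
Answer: 97814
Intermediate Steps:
H(Z) = 2*Z
F(k) = 6*k
z(s, U) = 24 (z(s, U) = 6*(2*2) = 6*4 = 24)
-11074 + z(-1, 2)*c = -11074 + 24*4537 = -11074 + 108888 = 97814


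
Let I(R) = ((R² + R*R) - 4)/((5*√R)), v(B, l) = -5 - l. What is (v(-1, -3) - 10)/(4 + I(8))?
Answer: 600/761 - 930*√2/761 ≈ -0.93984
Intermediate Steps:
I(R) = (-4 + 2*R²)/(5*√R) (I(R) = ((R² + R²) - 4)*(1/(5*√R)) = (2*R² - 4)*(1/(5*√R)) = (-4 + 2*R²)*(1/(5*√R)) = (-4 + 2*R²)/(5*√R))
(v(-1, -3) - 10)/(4 + I(8)) = ((-5 - 1*(-3)) - 10)/(4 + 2*(-2 + 8²)/(5*√8)) = ((-5 + 3) - 10)/(4 + 2*(√2/4)*(-2 + 64)/5) = (-2 - 10)/(4 + (⅖)*(√2/4)*62) = -12/(4 + 31*√2/5)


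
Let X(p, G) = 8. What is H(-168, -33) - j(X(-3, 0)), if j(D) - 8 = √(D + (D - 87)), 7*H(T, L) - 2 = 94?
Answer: 40/7 - I*√71 ≈ 5.7143 - 8.4261*I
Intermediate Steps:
H(T, L) = 96/7 (H(T, L) = 2/7 + (⅐)*94 = 2/7 + 94/7 = 96/7)
j(D) = 8 + √(-87 + 2*D) (j(D) = 8 + √(D + (D - 87)) = 8 + √(D + (-87 + D)) = 8 + √(-87 + 2*D))
H(-168, -33) - j(X(-3, 0)) = 96/7 - (8 + √(-87 + 2*8)) = 96/7 - (8 + √(-87 + 16)) = 96/7 - (8 + √(-71)) = 96/7 - (8 + I*√71) = 96/7 + (-8 - I*√71) = 40/7 - I*√71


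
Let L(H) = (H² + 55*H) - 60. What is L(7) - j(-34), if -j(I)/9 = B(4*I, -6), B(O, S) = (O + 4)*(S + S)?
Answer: 14630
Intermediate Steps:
L(H) = -60 + H² + 55*H
B(O, S) = 2*S*(4 + O) (B(O, S) = (4 + O)*(2*S) = 2*S*(4 + O))
j(I) = 432 + 432*I (j(I) = -18*(-6)*(4 + 4*I) = -9*(-48 - 48*I) = 432 + 432*I)
L(7) - j(-34) = (-60 + 7² + 55*7) - (432 + 432*(-34)) = (-60 + 49 + 385) - (432 - 14688) = 374 - 1*(-14256) = 374 + 14256 = 14630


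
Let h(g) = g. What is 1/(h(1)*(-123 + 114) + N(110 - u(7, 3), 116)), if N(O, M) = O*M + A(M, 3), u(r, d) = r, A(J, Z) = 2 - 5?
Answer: 1/11936 ≈ 8.3780e-5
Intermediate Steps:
A(J, Z) = -3
N(O, M) = -3 + M*O (N(O, M) = O*M - 3 = M*O - 3 = -3 + M*O)
1/(h(1)*(-123 + 114) + N(110 - u(7, 3), 116)) = 1/(1*(-123 + 114) + (-3 + 116*(110 - 1*7))) = 1/(1*(-9) + (-3 + 116*(110 - 7))) = 1/(-9 + (-3 + 116*103)) = 1/(-9 + (-3 + 11948)) = 1/(-9 + 11945) = 1/11936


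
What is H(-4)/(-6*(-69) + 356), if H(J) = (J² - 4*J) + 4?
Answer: 18/385 ≈ 0.046753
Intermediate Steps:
H(J) = 4 + J² - 4*J
H(-4)/(-6*(-69) + 356) = (4 + (-4)² - 4*(-4))/(-6*(-69) + 356) = (4 + 16 + 16)/(414 + 356) = 36/770 = 36*(1/770) = 18/385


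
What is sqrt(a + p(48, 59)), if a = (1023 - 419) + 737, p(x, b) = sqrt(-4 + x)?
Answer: sqrt(1341 + 2*sqrt(11)) ≈ 36.710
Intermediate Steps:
a = 1341 (a = 604 + 737 = 1341)
sqrt(a + p(48, 59)) = sqrt(1341 + sqrt(-4 + 48)) = sqrt(1341 + sqrt(44)) = sqrt(1341 + 2*sqrt(11))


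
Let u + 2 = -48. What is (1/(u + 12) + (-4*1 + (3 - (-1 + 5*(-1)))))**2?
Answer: 35721/1444 ≈ 24.738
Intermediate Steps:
u = -50 (u = -2 - 48 = -50)
(1/(u + 12) + (-4*1 + (3 - (-1 + 5*(-1)))))**2 = (1/(-50 + 12) + (-4*1 + (3 - (-1 + 5*(-1)))))**2 = (1/(-38) + (-4 + (3 - (-1 - 5))))**2 = (-1/38 + (-4 + (3 - 1*(-6))))**2 = (-1/38 + (-4 + (3 + 6)))**2 = (-1/38 + (-4 + 9))**2 = (-1/38 + 5)**2 = (189/38)**2 = 35721/1444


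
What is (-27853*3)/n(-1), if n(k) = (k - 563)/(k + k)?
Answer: -27853/94 ≈ -296.31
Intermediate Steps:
n(k) = (-563 + k)/(2*k) (n(k) = (-563 + k)/((2*k)) = (-563 + k)*(1/(2*k)) = (-563 + k)/(2*k))
(-27853*3)/n(-1) = (-27853*3)/(((1/2)*(-563 - 1)/(-1))) = -83559/((1/2)*(-1)*(-564)) = -83559/282 = -83559*1/282 = -27853/94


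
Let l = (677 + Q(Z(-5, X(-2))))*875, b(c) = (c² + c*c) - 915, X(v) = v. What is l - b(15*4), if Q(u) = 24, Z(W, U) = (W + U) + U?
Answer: 607090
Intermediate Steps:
Z(W, U) = W + 2*U (Z(W, U) = (U + W) + U = W + 2*U)
b(c) = -915 + 2*c² (b(c) = (c² + c²) - 915 = 2*c² - 915 = -915 + 2*c²)
l = 613375 (l = (677 + 24)*875 = 701*875 = 613375)
l - b(15*4) = 613375 - (-915 + 2*(15*4)²) = 613375 - (-915 + 2*60²) = 613375 - (-915 + 2*3600) = 613375 - (-915 + 7200) = 613375 - 1*6285 = 613375 - 6285 = 607090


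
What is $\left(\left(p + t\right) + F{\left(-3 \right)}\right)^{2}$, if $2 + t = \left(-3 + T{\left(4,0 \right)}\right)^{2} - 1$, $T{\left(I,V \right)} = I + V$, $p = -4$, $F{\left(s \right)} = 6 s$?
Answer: $576$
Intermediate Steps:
$t = -2$ ($t = -2 - \left(1 - \left(-3 + \left(4 + 0\right)\right)^{2}\right) = -2 - \left(1 - \left(-3 + 4\right)^{2}\right) = -2 - \left(1 - 1^{2}\right) = -2 + \left(1 - 1\right) = -2 + 0 = -2$)
$\left(\left(p + t\right) + F{\left(-3 \right)}\right)^{2} = \left(\left(-4 - 2\right) + 6 \left(-3\right)\right)^{2} = \left(-6 - 18\right)^{2} = \left(-24\right)^{2} = 576$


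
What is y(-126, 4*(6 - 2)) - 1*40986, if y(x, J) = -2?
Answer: -40988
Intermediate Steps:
y(-126, 4*(6 - 2)) - 1*40986 = -2 - 1*40986 = -2 - 40986 = -40988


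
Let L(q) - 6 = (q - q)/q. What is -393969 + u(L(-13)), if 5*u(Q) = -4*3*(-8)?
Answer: -1969749/5 ≈ -3.9395e+5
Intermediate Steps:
L(q) = 6 (L(q) = 6 + (q - q)/q = 6 + 0/q = 6 + 0 = 6)
u(Q) = 96/5 (u(Q) = (-4*3*(-8))/5 = (-12*(-8))/5 = (⅕)*96 = 96/5)
-393969 + u(L(-13)) = -393969 + 96/5 = -1969749/5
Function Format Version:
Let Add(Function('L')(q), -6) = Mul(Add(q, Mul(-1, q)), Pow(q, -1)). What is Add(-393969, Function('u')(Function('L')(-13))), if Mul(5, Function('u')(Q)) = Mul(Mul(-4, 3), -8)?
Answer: Rational(-1969749, 5) ≈ -3.9395e+5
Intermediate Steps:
Function('L')(q) = 6 (Function('L')(q) = Add(6, Mul(Add(q, Mul(-1, q)), Pow(q, -1))) = Add(6, Mul(0, Pow(q, -1))) = Add(6, 0) = 6)
Function('u')(Q) = Rational(96, 5) (Function('u')(Q) = Mul(Rational(1, 5), Mul(Mul(-4, 3), -8)) = Mul(Rational(1, 5), Mul(-12, -8)) = Mul(Rational(1, 5), 96) = Rational(96, 5))
Add(-393969, Function('u')(Function('L')(-13))) = Add(-393969, Rational(96, 5)) = Rational(-1969749, 5)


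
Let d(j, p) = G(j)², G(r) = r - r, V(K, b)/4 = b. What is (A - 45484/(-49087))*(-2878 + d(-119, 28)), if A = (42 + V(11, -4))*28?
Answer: -102977199960/49087 ≈ -2.0979e+6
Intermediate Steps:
V(K, b) = 4*b
G(r) = 0
d(j, p) = 0 (d(j, p) = 0² = 0)
A = 728 (A = (42 + 4*(-4))*28 = (42 - 16)*28 = 26*28 = 728)
(A - 45484/(-49087))*(-2878 + d(-119, 28)) = (728 - 45484/(-49087))*(-2878 + 0) = (728 - 45484*(-1/49087))*(-2878) = (728 + 45484/49087)*(-2878) = (35780820/49087)*(-2878) = -102977199960/49087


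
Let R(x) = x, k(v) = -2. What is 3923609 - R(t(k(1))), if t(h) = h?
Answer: 3923611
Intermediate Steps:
3923609 - R(t(k(1))) = 3923609 - 1*(-2) = 3923609 + 2 = 3923611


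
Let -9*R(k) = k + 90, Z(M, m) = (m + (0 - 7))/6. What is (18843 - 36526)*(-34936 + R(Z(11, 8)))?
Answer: 33369324055/54 ≈ 6.1795e+8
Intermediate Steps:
Z(M, m) = -7/6 + m/6 (Z(M, m) = (m - 7)*(1/6) = (-7 + m)*(1/6) = -7/6 + m/6)
R(k) = -10 - k/9 (R(k) = -(k + 90)/9 = -(90 + k)/9 = -10 - k/9)
(18843 - 36526)*(-34936 + R(Z(11, 8))) = (18843 - 36526)*(-34936 + (-10 - (-7/6 + (1/6)*8)/9)) = -17683*(-34936 + (-10 - (-7/6 + 4/3)/9)) = -17683*(-34936 + (-10 - 1/9*1/6)) = -17683*(-34936 + (-10 - 1/54)) = -17683*(-34936 - 541/54) = -17683*(-1887085/54) = 33369324055/54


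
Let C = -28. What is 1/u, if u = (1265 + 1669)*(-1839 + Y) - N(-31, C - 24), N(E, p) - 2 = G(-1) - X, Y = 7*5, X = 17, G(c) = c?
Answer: -1/5292920 ≈ -1.8893e-7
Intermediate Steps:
Y = 35
N(E, p) = -16 (N(E, p) = 2 + (-1 - 1*17) = 2 + (-1 - 17) = 2 - 18 = -16)
u = -5292920 (u = (1265 + 1669)*(-1839 + 35) - 1*(-16) = 2934*(-1804) + 16 = -5292936 + 16 = -5292920)
1/u = 1/(-5292920) = -1/5292920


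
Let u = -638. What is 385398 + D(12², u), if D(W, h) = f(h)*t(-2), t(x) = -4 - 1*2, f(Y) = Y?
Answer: 389226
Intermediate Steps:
t(x) = -6 (t(x) = -4 - 2 = -6)
D(W, h) = -6*h (D(W, h) = h*(-6) = -6*h)
385398 + D(12², u) = 385398 - 6*(-638) = 385398 + 3828 = 389226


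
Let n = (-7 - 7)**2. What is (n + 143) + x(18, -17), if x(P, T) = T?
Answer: 322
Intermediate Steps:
n = 196 (n = (-14)**2 = 196)
(n + 143) + x(18, -17) = (196 + 143) - 17 = 339 - 17 = 322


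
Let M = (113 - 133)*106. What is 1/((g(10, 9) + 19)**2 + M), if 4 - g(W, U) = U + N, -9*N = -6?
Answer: -9/17480 ≈ -0.00051487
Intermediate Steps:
N = 2/3 (N = -1/9*(-6) = 2/3 ≈ 0.66667)
g(W, U) = 10/3 - U (g(W, U) = 4 - (U + 2/3) = 4 - (2/3 + U) = 4 + (-2/3 - U) = 10/3 - U)
M = -2120 (M = -20*106 = -2120)
1/((g(10, 9) + 19)**2 + M) = 1/(((10/3 - 1*9) + 19)**2 - 2120) = 1/(((10/3 - 9) + 19)**2 - 2120) = 1/((-17/3 + 19)**2 - 2120) = 1/((40/3)**2 - 2120) = 1/(1600/9 - 2120) = 1/(-17480/9) = -9/17480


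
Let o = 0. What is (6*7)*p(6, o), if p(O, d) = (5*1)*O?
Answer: 1260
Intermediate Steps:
p(O, d) = 5*O
(6*7)*p(6, o) = (6*7)*(5*6) = 42*30 = 1260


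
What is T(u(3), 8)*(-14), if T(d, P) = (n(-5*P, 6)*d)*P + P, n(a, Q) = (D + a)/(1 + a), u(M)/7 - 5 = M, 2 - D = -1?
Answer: -236432/39 ≈ -6062.4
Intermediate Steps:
D = 3 (D = 2 - 1*(-1) = 2 + 1 = 3)
u(M) = 35 + 7*M
n(a, Q) = (3 + a)/(1 + a)
T(d, P) = P + P*d*(3 - 5*P)/(1 - 5*P) (T(d, P) = (((3 - 5*P)/(1 - 5*P))*d)*P + P = (d*(3 - 5*P)/(1 - 5*P))*P + P = P*d*(3 - 5*P)/(1 - 5*P) + P = P + P*d*(3 - 5*P)/(1 - 5*P))
T(u(3), 8)*(-14) = (8*(-1 + 5*8 + (35 + 7*3)*(-3 + 5*8))/(-1 + 5*8))*(-14) = (8*(-1 + 40 + (35 + 21)*(-3 + 40))/(-1 + 40))*(-14) = (8*(-1 + 40 + 56*37)/39)*(-14) = (8*(1/39)*(-1 + 40 + 2072))*(-14) = (8*(1/39)*2111)*(-14) = (16888/39)*(-14) = -236432/39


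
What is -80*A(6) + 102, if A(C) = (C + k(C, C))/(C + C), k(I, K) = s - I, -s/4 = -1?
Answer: 226/3 ≈ 75.333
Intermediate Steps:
s = 4 (s = -4*(-1) = 4)
k(I, K) = 4 - I
A(C) = 2/C (A(C) = (C + (4 - C))/(C + C) = 4/((2*C)) = 4*(1/(2*C)) = 2/C)
-80*A(6) + 102 = -160/6 + 102 = -80*⅓ + 102 = -80/3 + 102 = 226/3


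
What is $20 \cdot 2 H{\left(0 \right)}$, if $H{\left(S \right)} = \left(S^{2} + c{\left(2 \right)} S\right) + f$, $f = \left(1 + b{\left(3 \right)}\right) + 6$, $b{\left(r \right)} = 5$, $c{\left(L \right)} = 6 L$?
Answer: $480$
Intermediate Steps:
$f = 12$ ($f = \left(1 + 5\right) + 6 = 6 + 6 = 12$)
$H{\left(S \right)} = 12 + S^{2} + 12 S$ ($H{\left(S \right)} = \left(S^{2} + 6 \cdot 2 S\right) + 12 = \left(S^{2} + 12 S\right) + 12 = 12 + S^{2} + 12 S$)
$20 \cdot 2 H{\left(0 \right)} = 20 \cdot 2 \left(12 + 0^{2} + 12 \cdot 0\right) = 40 \left(12 + 0 + 0\right) = 40 \cdot 12 = 480$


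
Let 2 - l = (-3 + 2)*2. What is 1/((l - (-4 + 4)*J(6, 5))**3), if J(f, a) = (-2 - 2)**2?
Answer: 1/64 ≈ 0.015625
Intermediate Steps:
J(f, a) = 16 (J(f, a) = (-4)**2 = 16)
l = 4 (l = 2 - (-3 + 2)*2 = 2 - (-1)*2 = 2 - 1*(-2) = 2 + 2 = 4)
1/((l - (-4 + 4)*J(6, 5))**3) = 1/((4 - (-4 + 4)*16)**3) = 1/((4 - 0*16)**3) = 1/((4 - 1*0)**3) = 1/((4 + 0)**3) = 1/(4**3) = 1/64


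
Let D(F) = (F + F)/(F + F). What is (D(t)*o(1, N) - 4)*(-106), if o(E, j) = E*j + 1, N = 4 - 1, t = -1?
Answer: 0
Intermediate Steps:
N = 3
D(F) = 1 (D(F) = (2*F)/((2*F)) = (2*F)*(1/(2*F)) = 1)
o(E, j) = 1 + E*j
(D(t)*o(1, N) - 4)*(-106) = (1*(1 + 1*3) - 4)*(-106) = (1*(1 + 3) - 4)*(-106) = (1*4 - 4)*(-106) = (4 - 4)*(-106) = 0*(-106) = 0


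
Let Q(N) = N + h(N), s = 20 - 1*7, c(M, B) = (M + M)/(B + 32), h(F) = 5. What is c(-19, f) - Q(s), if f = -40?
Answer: -53/4 ≈ -13.250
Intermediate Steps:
c(M, B) = 2*M/(32 + B) (c(M, B) = (2*M)/(32 + B) = 2*M/(32 + B))
s = 13 (s = 20 - 7 = 13)
Q(N) = 5 + N (Q(N) = N + 5 = 5 + N)
c(-19, f) - Q(s) = 2*(-19)/(32 - 40) - (5 + 13) = 2*(-19)/(-8) - 1*18 = 2*(-19)*(-1/8) - 18 = 19/4 - 18 = -53/4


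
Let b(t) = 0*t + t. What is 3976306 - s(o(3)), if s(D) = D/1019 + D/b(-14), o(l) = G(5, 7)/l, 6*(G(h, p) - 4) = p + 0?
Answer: 340355898761/85596 ≈ 3.9763e+6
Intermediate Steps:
G(h, p) = 4 + p/6 (G(h, p) = 4 + (p + 0)/6 = 4 + p/6)
b(t) = t (b(t) = 0 + t = t)
o(l) = 31/(6*l) (o(l) = (4 + (1/6)*7)/l = (4 + 7/6)/l = 31/(6*l))
s(D) = -1005*D/14266 (s(D) = D/1019 + D/(-14) = D*(1/1019) + D*(-1/14) = D/1019 - D/14 = -1005*D/14266)
3976306 - s(o(3)) = 3976306 - (-1005)*(31/6)/3/14266 = 3976306 - (-1005)*(31/6)*(1/3)/14266 = 3976306 - (-1005)*31/(14266*18) = 3976306 - 1*(-10385/85596) = 3976306 + 10385/85596 = 340355898761/85596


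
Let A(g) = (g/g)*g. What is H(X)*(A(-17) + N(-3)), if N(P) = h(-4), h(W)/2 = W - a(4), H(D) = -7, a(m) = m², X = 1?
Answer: 399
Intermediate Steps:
A(g) = g (A(g) = 1*g = g)
h(W) = -32 + 2*W (h(W) = 2*(W - 1*4²) = 2*(W - 1*16) = 2*(W - 16) = 2*(-16 + W) = -32 + 2*W)
N(P) = -40 (N(P) = -32 + 2*(-4) = -32 - 8 = -40)
H(X)*(A(-17) + N(-3)) = -7*(-17 - 40) = -7*(-57) = 399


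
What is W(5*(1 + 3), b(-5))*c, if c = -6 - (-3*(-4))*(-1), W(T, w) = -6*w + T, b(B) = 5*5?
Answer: -780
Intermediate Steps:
b(B) = 25
W(T, w) = T - 6*w
c = 6 (c = -6 - 12*(-1) = -6 - 1*(-12) = -6 + 12 = 6)
W(5*(1 + 3), b(-5))*c = (5*(1 + 3) - 6*25)*6 = (5*4 - 150)*6 = (20 - 150)*6 = -130*6 = -780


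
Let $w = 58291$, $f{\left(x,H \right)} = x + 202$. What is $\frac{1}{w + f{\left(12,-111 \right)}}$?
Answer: $\frac{1}{58505} \approx 1.7093 \cdot 10^{-5}$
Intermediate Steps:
$f{\left(x,H \right)} = 202 + x$
$\frac{1}{w + f{\left(12,-111 \right)}} = \frac{1}{58291 + \left(202 + 12\right)} = \frac{1}{58291 + 214} = \frac{1}{58505}$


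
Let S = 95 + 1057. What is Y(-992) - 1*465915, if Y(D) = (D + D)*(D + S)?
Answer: -783355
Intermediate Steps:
S = 1152
Y(D) = 2*D*(1152 + D) (Y(D) = (D + D)*(D + 1152) = (2*D)*(1152 + D) = 2*D*(1152 + D))
Y(-992) - 1*465915 = 2*(-992)*(1152 - 992) - 1*465915 = 2*(-992)*160 - 465915 = -317440 - 465915 = -783355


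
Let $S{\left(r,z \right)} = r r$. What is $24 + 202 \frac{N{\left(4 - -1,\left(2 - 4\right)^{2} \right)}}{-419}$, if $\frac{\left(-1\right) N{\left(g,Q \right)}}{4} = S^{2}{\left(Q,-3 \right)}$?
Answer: $\frac{216904}{419} \approx 517.67$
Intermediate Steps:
$S{\left(r,z \right)} = r^{2}$
$N{\left(g,Q \right)} = - 4 Q^{4}$ ($N{\left(g,Q \right)} = - 4 \left(Q^{2}\right)^{2} = - 4 Q^{4}$)
$24 + 202 \frac{N{\left(4 - -1,\left(2 - 4\right)^{2} \right)}}{-419} = 24 + 202 \frac{\left(-4\right) \left(\left(2 - 4\right)^{2}\right)^{4}}{-419} = 24 + 202 - 4 \left(\left(-2\right)^{2}\right)^{4} \left(- \frac{1}{419}\right) = 24 + 202 - 4 \cdot 4^{4} \left(- \frac{1}{419}\right) = 24 + 202 \left(-4\right) 256 \left(- \frac{1}{419}\right) = 24 + 202 \left(\left(-1024\right) \left(- \frac{1}{419}\right)\right) = 24 + 202 \cdot \frac{1024}{419} = 24 + \frac{206848}{419} = \frac{216904}{419}$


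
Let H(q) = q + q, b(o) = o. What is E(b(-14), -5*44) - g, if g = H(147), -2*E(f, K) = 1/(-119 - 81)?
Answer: -117599/400 ≈ -294.00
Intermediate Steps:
H(q) = 2*q
E(f, K) = 1/400 (E(f, K) = -1/(2*(-119 - 81)) = -½/(-200) = -½*(-1/200) = 1/400)
g = 294 (g = 2*147 = 294)
E(b(-14), -5*44) - g = 1/400 - 1*294 = 1/400 - 294 = -117599/400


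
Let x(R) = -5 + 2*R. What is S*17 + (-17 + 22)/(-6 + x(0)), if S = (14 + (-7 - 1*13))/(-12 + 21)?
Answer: -389/33 ≈ -11.788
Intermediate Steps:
S = -⅔ (S = (14 + (-7 - 13))/9 = (14 - 20)*(⅑) = -6*⅑ = -⅔ ≈ -0.66667)
S*17 + (-17 + 22)/(-6 + x(0)) = -⅔*17 + (-17 + 22)/(-6 + (-5 + 2*0)) = -34/3 + 5/(-6 + (-5 + 0)) = -34/3 + 5/(-6 - 5) = -34/3 + 5/(-11) = -34/3 + 5*(-1/11) = -34/3 - 5/11 = -389/33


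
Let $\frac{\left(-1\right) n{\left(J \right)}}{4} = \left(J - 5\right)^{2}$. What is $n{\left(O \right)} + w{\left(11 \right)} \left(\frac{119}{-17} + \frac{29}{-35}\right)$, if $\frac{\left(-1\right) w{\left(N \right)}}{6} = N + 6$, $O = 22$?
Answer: $- \frac{12512}{35} \approx -357.49$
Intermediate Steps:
$w{\left(N \right)} = -36 - 6 N$ ($w{\left(N \right)} = - 6 \left(N + 6\right) = - 6 \left(6 + N\right) = -36 - 6 N$)
$n{\left(J \right)} = - 4 \left(-5 + J\right)^{2}$ ($n{\left(J \right)} = - 4 \left(J - 5\right)^{2} = - 4 \left(-5 + J\right)^{2}$)
$n{\left(O \right)} + w{\left(11 \right)} \left(\frac{119}{-17} + \frac{29}{-35}\right) = - 4 \left(-5 + 22\right)^{2} + \left(-36 - 66\right) \left(\frac{119}{-17} + \frac{29}{-35}\right) = - 4 \cdot 17^{2} + \left(-36 - 66\right) \left(119 \left(- \frac{1}{17}\right) + 29 \left(- \frac{1}{35}\right)\right) = \left(-4\right) 289 - 102 \left(-7 - \frac{29}{35}\right) = -1156 - - \frac{27948}{35} = -1156 + \frac{27948}{35} = - \frac{12512}{35}$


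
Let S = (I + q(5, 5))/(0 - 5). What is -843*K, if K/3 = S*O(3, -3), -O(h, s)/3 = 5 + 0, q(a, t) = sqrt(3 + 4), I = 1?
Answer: -7587 - 7587*sqrt(7) ≈ -27660.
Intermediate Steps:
q(a, t) = sqrt(7)
S = -1/5 - sqrt(7)/5 (S = (1 + sqrt(7))/(0 - 5) = (1 + sqrt(7))/(-5) = (1 + sqrt(7))*(-1/5) = -1/5 - sqrt(7)/5 ≈ -0.72915)
O(h, s) = -15 (O(h, s) = -3*(5 + 0) = -3*5 = -15)
K = 9 + 9*sqrt(7) (K = 3*((-1/5 - sqrt(7)/5)*(-15)) = 3*(3 + 3*sqrt(7)) = 9 + 9*sqrt(7) ≈ 32.812)
-843*K = -843*(9 + 9*sqrt(7)) = -7587 - 7587*sqrt(7)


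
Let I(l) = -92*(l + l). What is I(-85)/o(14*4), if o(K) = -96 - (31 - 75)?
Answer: -3910/13 ≈ -300.77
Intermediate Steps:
o(K) = -52 (o(K) = -96 - 1*(-44) = -96 + 44 = -52)
I(l) = -184*l
I(-85)/o(14*4) = -184*(-85)/(-52) = 15640*(-1/52) = -3910/13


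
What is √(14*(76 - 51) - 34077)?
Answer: I*√33727 ≈ 183.65*I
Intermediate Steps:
√(14*(76 - 51) - 34077) = √(14*25 - 34077) = √(350 - 34077) = √(-33727) = I*√33727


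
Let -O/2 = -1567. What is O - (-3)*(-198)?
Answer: 2540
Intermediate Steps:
O = 3134 (O = -2*(-1567) = 3134)
O - (-3)*(-198) = 3134 - (-3)*(-198) = 3134 - 1*594 = 3134 - 594 = 2540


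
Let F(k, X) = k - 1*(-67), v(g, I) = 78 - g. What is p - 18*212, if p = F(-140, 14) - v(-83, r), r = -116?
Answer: -4050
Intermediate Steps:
F(k, X) = 67 + k (F(k, X) = k + 67 = 67 + k)
p = -234 (p = (67 - 140) - (78 - 1*(-83)) = -73 - (78 + 83) = -73 - 1*161 = -73 - 161 = -234)
p - 18*212 = -234 - 18*212 = -234 - 3816 = -4050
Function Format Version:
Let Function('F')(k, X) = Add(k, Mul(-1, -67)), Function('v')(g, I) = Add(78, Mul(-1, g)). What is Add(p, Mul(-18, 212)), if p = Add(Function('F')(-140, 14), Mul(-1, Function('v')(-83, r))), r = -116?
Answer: -4050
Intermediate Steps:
Function('F')(k, X) = Add(67, k) (Function('F')(k, X) = Add(k, 67) = Add(67, k))
p = -234 (p = Add(Add(67, -140), Mul(-1, Add(78, Mul(-1, -83)))) = Add(-73, Mul(-1, Add(78, 83))) = Add(-73, Mul(-1, 161)) = Add(-73, -161) = -234)
Add(p, Mul(-18, 212)) = Add(-234, Mul(-18, 212)) = Add(-234, -3816) = -4050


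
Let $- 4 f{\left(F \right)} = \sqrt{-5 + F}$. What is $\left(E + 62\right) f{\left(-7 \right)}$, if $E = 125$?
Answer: $- \frac{187 i \sqrt{3}}{2} \approx - 161.95 i$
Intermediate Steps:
$f{\left(F \right)} = - \frac{\sqrt{-5 + F}}{4}$
$\left(E + 62\right) f{\left(-7 \right)} = \left(125 + 62\right) \left(- \frac{\sqrt{-5 - 7}}{4}\right) = 187 \left(- \frac{\sqrt{-12}}{4}\right) = 187 \left(- \frac{2 i \sqrt{3}}{4}\right) = 187 \left(- \frac{i \sqrt{3}}{2}\right) = - \frac{187 i \sqrt{3}}{2}$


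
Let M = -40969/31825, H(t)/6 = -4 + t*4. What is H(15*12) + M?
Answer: 136679231/31825 ≈ 4294.7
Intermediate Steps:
H(t) = -24 + 24*t (H(t) = 6*(-4 + t*4) = 6*(-4 + 4*t) = -24 + 24*t)
M = -40969/31825 (M = -40969*1/31825 = -40969/31825 ≈ -1.2873)
H(15*12) + M = (-24 + 24*(15*12)) - 40969/31825 = (-24 + 24*180) - 40969/31825 = (-24 + 4320) - 40969/31825 = 4296 - 40969/31825 = 136679231/31825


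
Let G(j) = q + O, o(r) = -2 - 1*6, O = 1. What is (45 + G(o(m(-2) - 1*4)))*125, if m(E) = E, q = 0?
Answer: 5750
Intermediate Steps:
o(r) = -8 (o(r) = -2 - 6 = -8)
G(j) = 1 (G(j) = 0 + 1 = 1)
(45 + G(o(m(-2) - 1*4)))*125 = (45 + 1)*125 = 46*125 = 5750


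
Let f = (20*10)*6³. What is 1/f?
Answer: 1/43200 ≈ 2.3148e-5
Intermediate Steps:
f = 43200 (f = 200*216 = 43200)
1/f = 1/43200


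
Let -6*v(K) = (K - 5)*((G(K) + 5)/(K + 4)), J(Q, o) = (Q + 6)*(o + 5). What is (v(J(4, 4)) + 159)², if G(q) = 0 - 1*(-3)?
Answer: 495018001/19881 ≈ 24899.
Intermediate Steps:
G(q) = 3 (G(q) = 0 + 3 = 3)
J(Q, o) = (5 + o)*(6 + Q) (J(Q, o) = (6 + Q)*(5 + o) = (5 + o)*(6 + Q))
v(K) = -4*(-5 + K)/(3*(4 + K)) (v(K) = -(K - 5)*(3 + 5)/(K + 4)/6 = -(-5 + K)*8/(4 + K)/6 = -4*(-5 + K)/(3*(4 + K)))
(v(J(4, 4)) + 159)² = (4*(5 - (30 + 5*4 + 6*4 + 4*4))/(3*(4 + (30 + 5*4 + 6*4 + 4*4))) + 159)² = (4*(5 - (30 + 20 + 24 + 16))/(3*(4 + (30 + 20 + 24 + 16))) + 159)² = (4*(5 - 1*90)/(3*(4 + 90)) + 159)² = ((4/3)*(5 - 90)/94 + 159)² = ((4/3)*(1/94)*(-85) + 159)² = (-170/141 + 159)² = (22249/141)² = 495018001/19881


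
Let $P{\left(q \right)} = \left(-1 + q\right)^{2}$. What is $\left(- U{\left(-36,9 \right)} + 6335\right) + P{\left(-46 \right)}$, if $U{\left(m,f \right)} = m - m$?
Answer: $8544$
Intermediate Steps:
$U{\left(m,f \right)} = 0$
$\left(- U{\left(-36,9 \right)} + 6335\right) + P{\left(-46 \right)} = \left(\left(-1\right) 0 + 6335\right) + \left(-1 - 46\right)^{2} = \left(0 + 6335\right) + \left(-47\right)^{2} = 6335 + 2209 = 8544$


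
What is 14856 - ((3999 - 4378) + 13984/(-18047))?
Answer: 274960029/18047 ≈ 15236.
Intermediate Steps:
14856 - ((3999 - 4378) + 13984/(-18047)) = 14856 - (-379 + 13984*(-1/18047)) = 14856 - (-379 - 13984/18047) = 14856 - 1*(-6853797/18047) = 14856 + 6853797/18047 = 274960029/18047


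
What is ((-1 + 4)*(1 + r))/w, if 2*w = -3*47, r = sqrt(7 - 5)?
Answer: -2/47 - 2*sqrt(2)/47 ≈ -0.10273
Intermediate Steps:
r = sqrt(2) ≈ 1.4142
w = -141/2 (w = (-3*47)/2 = (1/2)*(-141) = -141/2 ≈ -70.500)
((-1 + 4)*(1 + r))/w = ((-1 + 4)*(1 + sqrt(2)))/(-141/2) = (3*(1 + sqrt(2)))*(-2/141) = (3 + 3*sqrt(2))*(-2/141) = -2/47 - 2*sqrt(2)/47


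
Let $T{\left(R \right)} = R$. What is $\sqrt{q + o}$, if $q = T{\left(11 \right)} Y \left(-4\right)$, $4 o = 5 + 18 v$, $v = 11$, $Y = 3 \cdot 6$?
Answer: $\frac{i \sqrt{2965}}{2} \approx 27.226 i$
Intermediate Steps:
$Y = 18$
$o = \frac{203}{4}$ ($o = \frac{5 + 18 \cdot 11}{4} = \frac{5 + 198}{4} = \frac{1}{4} \cdot 203 = \frac{203}{4} \approx 50.75$)
$q = -792$ ($q = 11 \cdot 18 \left(-4\right) = 11 \left(-72\right) = -792$)
$\sqrt{q + o} = \sqrt{-792 + \frac{203}{4}} = \sqrt{- \frac{2965}{4}} = \frac{i \sqrt{2965}}{2}$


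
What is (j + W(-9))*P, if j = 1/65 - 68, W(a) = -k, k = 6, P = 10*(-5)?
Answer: 48090/13 ≈ 3699.2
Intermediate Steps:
P = -50
W(a) = -6 (W(a) = -1*6 = -6)
j = -4419/65 (j = 1*(1/65) - 68 = 1/65 - 68 = -4419/65 ≈ -67.985)
(j + W(-9))*P = (-4419/65 - 6)*(-50) = -4809/65*(-50) = 48090/13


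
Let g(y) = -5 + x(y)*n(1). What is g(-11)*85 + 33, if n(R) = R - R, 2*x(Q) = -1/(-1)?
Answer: -392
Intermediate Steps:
x(Q) = 1/2 (x(Q) = (-1/(-1))/2 = (-1*(-1))/2 = (1/2)*1 = 1/2)
n(R) = 0
g(y) = -5 (g(y) = -5 + (1/2)*0 = -5 + 0 = -5)
g(-11)*85 + 33 = -5*85 + 33 = -425 + 33 = -392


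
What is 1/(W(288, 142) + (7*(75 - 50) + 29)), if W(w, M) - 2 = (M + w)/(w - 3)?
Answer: 57/11828 ≈ 0.0048191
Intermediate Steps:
W(w, M) = 2 + (M + w)/(-3 + w) (W(w, M) = 2 + (M + w)/(w - 3) = 2 + (M + w)/(-3 + w))
1/(W(288, 142) + (7*(75 - 50) + 29)) = 1/((-6 + 142 + 3*288)/(-3 + 288) + (7*(75 - 50) + 29)) = 1/((-6 + 142 + 864)/285 + (7*25 + 29)) = 1/((1/285)*1000 + (175 + 29)) = 1/(200/57 + 204) = 1/(11828/57) = 57/11828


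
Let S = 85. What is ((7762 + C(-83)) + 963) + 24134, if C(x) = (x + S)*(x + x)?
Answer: 32527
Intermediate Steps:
C(x) = 2*x*(85 + x) (C(x) = (x + 85)*(x + x) = (85 + x)*(2*x) = 2*x*(85 + x))
((7762 + C(-83)) + 963) + 24134 = ((7762 + 2*(-83)*(85 - 83)) + 963) + 24134 = ((7762 + 2*(-83)*2) + 963) + 24134 = ((7762 - 332) + 963) + 24134 = (7430 + 963) + 24134 = 8393 + 24134 = 32527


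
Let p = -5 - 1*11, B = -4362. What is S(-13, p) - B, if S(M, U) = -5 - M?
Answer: 4370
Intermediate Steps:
p = -16 (p = -5 - 11 = -16)
S(-13, p) - B = (-5 - 1*(-13)) - 1*(-4362) = (-5 + 13) + 4362 = 8 + 4362 = 4370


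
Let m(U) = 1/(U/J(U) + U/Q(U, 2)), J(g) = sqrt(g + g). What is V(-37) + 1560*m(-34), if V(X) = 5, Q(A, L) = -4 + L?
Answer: 275/3 - 260*I*sqrt(17)/51 ≈ 91.667 - 21.02*I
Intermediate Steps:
J(g) = sqrt(2)*sqrt(g) (J(g) = sqrt(2*g) = sqrt(2)*sqrt(g))
m(U) = 1/(-U/2 + sqrt(2)*sqrt(U)/2) (m(U) = 1/(U/((sqrt(2)*sqrt(U))) + U/(-4 + 2)) = 1/(U*(sqrt(2)/(2*sqrt(U))) + U/(-2)) = 1/(sqrt(2)*sqrt(U)/2 + U*(-1/2)) = 1/(sqrt(2)*sqrt(U)/2 - U/2) = 1/(-U/2 + sqrt(2)*sqrt(U)/2))
V(-37) + 1560*m(-34) = 5 + 1560*(2*sqrt(2)/(2*sqrt(-34) - 1*(-34)*sqrt(2))) = 5 + 1560*(2*sqrt(2)/(2*(I*sqrt(34)) + 34*sqrt(2))) = 5 + 1560*(2*sqrt(2)/(2*I*sqrt(34) + 34*sqrt(2))) = 5 + 1560*(2*sqrt(2)/(34*sqrt(2) + 2*I*sqrt(34))) = 5 + 3120*sqrt(2)/(34*sqrt(2) + 2*I*sqrt(34))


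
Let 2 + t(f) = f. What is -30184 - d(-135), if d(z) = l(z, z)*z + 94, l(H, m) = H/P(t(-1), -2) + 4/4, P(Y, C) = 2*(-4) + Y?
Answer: -313348/11 ≈ -28486.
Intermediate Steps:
t(f) = -2 + f
P(Y, C) = -8 + Y
l(H, m) = 1 - H/11 (l(H, m) = H/(-8 + (-2 - 1)) + 4/4 = H/(-8 - 3) + 4*(¼) = H/(-11) + 1 = H*(-1/11) + 1 = -H/11 + 1 = 1 - H/11)
d(z) = 94 + z*(1 - z/11) (d(z) = (1 - z/11)*z + 94 = z*(1 - z/11) + 94 = 94 + z*(1 - z/11))
-30184 - d(-135) = -30184 - (94 - 1/11*(-135)*(-11 - 135)) = -30184 - (94 - 1/11*(-135)*(-146)) = -30184 - (94 - 19710/11) = -30184 - 1*(-18676/11) = -30184 + 18676/11 = -313348/11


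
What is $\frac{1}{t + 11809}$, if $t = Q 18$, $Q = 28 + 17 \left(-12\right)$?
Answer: $\frac{1}{8641} \approx 0.00011573$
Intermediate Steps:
$Q = -176$ ($Q = 28 - 204 = -176$)
$t = -3168$ ($t = \left(-176\right) 18 = -3168$)
$\frac{1}{t + 11809} = \frac{1}{-3168 + 11809} = \frac{1}{8641}$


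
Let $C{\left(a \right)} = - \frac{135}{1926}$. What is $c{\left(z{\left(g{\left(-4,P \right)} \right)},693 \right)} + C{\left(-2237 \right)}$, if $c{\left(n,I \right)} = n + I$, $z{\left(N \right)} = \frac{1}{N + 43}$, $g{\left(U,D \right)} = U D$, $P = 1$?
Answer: $\frac{5783407}{8346} \approx 692.96$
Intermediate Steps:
$g{\left(U,D \right)} = D U$
$z{\left(N \right)} = \frac{1}{43 + N}$
$c{\left(n,I \right)} = I + n$
$C{\left(a \right)} = - \frac{15}{214}$ ($C{\left(a \right)} = \left(-135\right) \frac{1}{1926} = - \frac{15}{214}$)
$c{\left(z{\left(g{\left(-4,P \right)} \right)},693 \right)} + C{\left(-2237 \right)} = \left(693 + \frac{1}{43 + 1 \left(-4\right)}\right) - \frac{15}{214} = \left(693 + \frac{1}{43 - 4}\right) - \frac{15}{214} = \left(693 + \frac{1}{39}\right) - \frac{15}{214} = \frac{27028}{39} - \frac{15}{214} = \frac{5783407}{8346}$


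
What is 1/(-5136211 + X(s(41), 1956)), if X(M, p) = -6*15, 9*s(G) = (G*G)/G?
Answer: -1/5136301 ≈ -1.9469e-7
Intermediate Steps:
s(G) = G/9 (s(G) = ((G*G)/G)/9 = (G²/G)/9 = G/9)
X(M, p) = -90
1/(-5136211 + X(s(41), 1956)) = 1/(-5136211 - 90) = 1/(-5136301) = -1/5136301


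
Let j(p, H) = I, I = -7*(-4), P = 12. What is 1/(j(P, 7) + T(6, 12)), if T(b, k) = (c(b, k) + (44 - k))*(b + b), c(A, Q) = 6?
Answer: 1/484 ≈ 0.0020661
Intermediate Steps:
I = 28
T(b, k) = 2*b*(50 - k) (T(b, k) = (6 + (44 - k))*(b + b) = (50 - k)*(2*b) = 2*b*(50 - k))
j(p, H) = 28
1/(j(P, 7) + T(6, 12)) = 1/(28 + 2*6*(50 - 1*12)) = 1/(28 + 2*6*(50 - 12)) = 1/(28 + 2*6*38) = 1/(28 + 456) = 1/484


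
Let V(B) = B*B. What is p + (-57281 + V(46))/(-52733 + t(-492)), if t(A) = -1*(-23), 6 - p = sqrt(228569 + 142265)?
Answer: 74285/10542 - sqrt(370834) ≈ -601.92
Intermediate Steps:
p = 6 - sqrt(370834) (p = 6 - sqrt(228569 + 142265) = 6 - sqrt(370834) ≈ -602.96)
V(B) = B**2
t(A) = 23
p + (-57281 + V(46))/(-52733 + t(-492)) = (6 - sqrt(370834)) + (-57281 + 46**2)/(-52733 + 23) = (6 - sqrt(370834)) + (-57281 + 2116)/(-52710) = (6 - sqrt(370834)) - 55165*(-1/52710) = (6 - sqrt(370834)) + 11033/10542 = 74285/10542 - sqrt(370834)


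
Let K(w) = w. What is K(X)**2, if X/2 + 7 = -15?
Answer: 1936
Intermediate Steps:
X = -44 (X = -14 + 2*(-15) = -14 - 30 = -44)
K(X)**2 = (-44)**2 = 1936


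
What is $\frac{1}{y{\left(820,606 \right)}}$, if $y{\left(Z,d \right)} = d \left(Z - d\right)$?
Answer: $\frac{1}{129684} \approx 7.711 \cdot 10^{-6}$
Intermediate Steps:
$\frac{1}{y{\left(820,606 \right)}} = \frac{1}{606 \left(820 - 606\right)} = \frac{1}{606 \cdot 214} = \frac{1}{129684}$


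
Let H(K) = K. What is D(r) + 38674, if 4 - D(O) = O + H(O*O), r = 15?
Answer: 38438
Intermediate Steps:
D(O) = 4 - O - O² (D(O) = 4 - (O + O*O) = 4 - (O + O²) = 4 + (-O - O²) = 4 - O - O²)
D(r) + 38674 = (4 - 1*15 - 1*15²) + 38674 = (4 - 15 - 1*225) + 38674 = (4 - 15 - 225) + 38674 = -236 + 38674 = 38438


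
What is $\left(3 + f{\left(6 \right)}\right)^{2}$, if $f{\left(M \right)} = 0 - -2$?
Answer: $25$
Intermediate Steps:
$f{\left(M \right)} = 2$ ($f{\left(M \right)} = 0 + 2 = 2$)
$\left(3 + f{\left(6 \right)}\right)^{2} = \left(3 + 2\right)^{2} = 5^{2} = 25$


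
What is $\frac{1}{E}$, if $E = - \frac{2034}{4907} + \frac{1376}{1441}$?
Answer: $\frac{7070987}{3821038} \approx 1.8505$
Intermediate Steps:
$E = \frac{3821038}{7070987}$ ($E = \left(-2034\right) \frac{1}{4907} + 1376 \cdot \frac{1}{1441} = - \frac{2034}{4907} + \frac{1376}{1441} = \frac{3821038}{7070987} \approx 0.54038$)
$\frac{1}{E} = \frac{1}{\frac{3821038}{7070987}} = \frac{7070987}{3821038}$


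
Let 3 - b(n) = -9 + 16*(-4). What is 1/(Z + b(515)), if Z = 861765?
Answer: 1/861841 ≈ 1.1603e-6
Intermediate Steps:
b(n) = 76 (b(n) = 3 - (-9 + 16*(-4)) = 3 - (-9 - 64) = 3 - 1*(-73) = 3 + 73 = 76)
1/(Z + b(515)) = 1/(861765 + 76) = 1/861841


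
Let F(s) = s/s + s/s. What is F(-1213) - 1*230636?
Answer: -230634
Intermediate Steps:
F(s) = 2 (F(s) = 1 + 1 = 2)
F(-1213) - 1*230636 = 2 - 1*230636 = 2 - 230636 = -230634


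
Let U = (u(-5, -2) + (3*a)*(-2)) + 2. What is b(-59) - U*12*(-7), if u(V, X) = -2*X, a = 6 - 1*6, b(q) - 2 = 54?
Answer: 560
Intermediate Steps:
b(q) = 56 (b(q) = 2 + 54 = 56)
a = 0 (a = 6 - 6 = 0)
U = 6 (U = (-2*(-2) + (3*0)*(-2)) + 2 = (4 + 0*(-2)) + 2 = (4 + 0) + 2 = 4 + 2 = 6)
b(-59) - U*12*(-7) = 56 - 6*12*(-7) = 56 - 72*(-7) = 56 - 1*(-504) = 56 + 504 = 560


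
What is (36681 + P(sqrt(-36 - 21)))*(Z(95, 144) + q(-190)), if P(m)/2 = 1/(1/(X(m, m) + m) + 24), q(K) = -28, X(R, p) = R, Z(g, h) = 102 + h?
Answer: 218*(-36681*I + 1760692*sqrt(57))/(-I + 48*sqrt(57)) ≈ 7.9965e+6 + 0.050133*I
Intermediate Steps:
P(m) = 2/(24 + 1/(2*m)) (P(m) = 2/(1/(m + m) + 24) = 2/(1/(2*m) + 24) = 2/(24 + 1/(2*m)))
(36681 + P(sqrt(-36 - 21)))*(Z(95, 144) + q(-190)) = (36681 + 4*sqrt(-36 - 21)/(1 + 48*sqrt(-36 - 21)))*((102 + 144) - 28) = (36681 + 4*sqrt(-57)/(1 + 48*sqrt(-57)))*(246 - 28) = (36681 + 4*(I*sqrt(57))/(1 + 48*(I*sqrt(57))))*218 = (36681 + 4*(I*sqrt(57))/(1 + 48*I*sqrt(57)))*218 = (36681 + 4*I*sqrt(57)/(1 + 48*I*sqrt(57)))*218 = 7996458 + 872*I*sqrt(57)/(1 + 48*I*sqrt(57))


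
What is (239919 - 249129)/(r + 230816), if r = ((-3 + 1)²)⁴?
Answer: -1535/38512 ≈ -0.039858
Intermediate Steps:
r = 256 (r = ((-2)²)⁴ = 4⁴ = 256)
(239919 - 249129)/(r + 230816) = (239919 - 249129)/(256 + 230816) = -9210/231072 = -9210*1/231072 = -1535/38512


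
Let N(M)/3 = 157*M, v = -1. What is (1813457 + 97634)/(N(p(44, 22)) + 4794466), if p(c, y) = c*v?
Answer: 1911091/4773742 ≈ 0.40033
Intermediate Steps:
p(c, y) = -c (p(c, y) = c*(-1) = -c)
N(M) = 471*M (N(M) = 3*(157*M) = 471*M)
(1813457 + 97634)/(N(p(44, 22)) + 4794466) = (1813457 + 97634)/(471*(-1*44) + 4794466) = 1911091/(471*(-44) + 4794466) = 1911091/(-20724 + 4794466) = 1911091/4773742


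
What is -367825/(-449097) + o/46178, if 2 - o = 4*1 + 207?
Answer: 1535596507/1885309206 ≈ 0.81451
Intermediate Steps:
o = -209 (o = 2 - (4*1 + 207) = 2 - (4 + 207) = 2 - 1*211 = 2 - 211 = -209)
-367825/(-449097) + o/46178 = -367825/(-449097) - 209/46178 = -367825*(-1/449097) - 209*1/46178 = 367825/449097 - 19/4198 = 1535596507/1885309206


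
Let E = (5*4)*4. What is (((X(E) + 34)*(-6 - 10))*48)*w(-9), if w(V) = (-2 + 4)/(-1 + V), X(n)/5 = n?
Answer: 333312/5 ≈ 66662.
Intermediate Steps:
E = 80 (E = 20*4 = 80)
X(n) = 5*n
w(V) = 2/(-1 + V)
(((X(E) + 34)*(-6 - 10))*48)*w(-9) = (((5*80 + 34)*(-6 - 10))*48)*(2/(-1 - 9)) = (((400 + 34)*(-16))*48)*(2/(-10)) = ((434*(-16))*48)*(2*(-⅒)) = -6944*48*(-⅕) = -333312*(-⅕) = 333312/5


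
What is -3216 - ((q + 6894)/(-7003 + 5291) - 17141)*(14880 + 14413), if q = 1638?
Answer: 214964747485/428 ≈ 5.0225e+8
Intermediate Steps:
-3216 - ((q + 6894)/(-7003 + 5291) - 17141)*(14880 + 14413) = -3216 - ((1638 + 6894)/(-7003 + 5291) - 17141)*(14880 + 14413) = -3216 - (8532/(-1712) - 17141)*29293 = -3216 - (8532*(-1/1712) - 17141)*29293 = -3216 - (-2133/428 - 17141)*29293 = -3216 - (-7338481)*29293/428 = -3216 - 1*(-214966123933/428) = -3216 + 214966123933/428 = 214964747485/428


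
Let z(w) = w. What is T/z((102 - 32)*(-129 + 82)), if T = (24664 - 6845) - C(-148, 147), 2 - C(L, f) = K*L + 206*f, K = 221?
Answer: -15391/3290 ≈ -4.6781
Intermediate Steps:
C(L, f) = 2 - 221*L - 206*f (C(L, f) = 2 - (221*L + 206*f) = 2 - (206*f + 221*L) = 2 + (-221*L - 206*f) = 2 - 221*L - 206*f)
T = 15391 (T = (24664 - 6845) - (2 - 221*(-148) - 206*147) = 17819 - (2 + 32708 - 30282) = 17819 - 1*2428 = 17819 - 2428 = 15391)
T/z((102 - 32)*(-129 + 82)) = 15391/(((102 - 32)*(-129 + 82))) = 15391/((70*(-47))) = 15391/(-3290) = 15391*(-1/3290) = -15391/3290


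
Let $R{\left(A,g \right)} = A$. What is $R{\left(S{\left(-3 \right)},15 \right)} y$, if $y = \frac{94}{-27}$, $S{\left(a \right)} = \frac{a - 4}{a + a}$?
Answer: $- \frac{329}{81} \approx -4.0617$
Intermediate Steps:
$S{\left(a \right)} = \frac{-4 + a}{2 a}$
$y = - \frac{94}{27}$ ($y = 94 \left(- \frac{1}{27}\right) = - \frac{94}{27} \approx -3.4815$)
$R{\left(S{\left(-3 \right)},15 \right)} y = \frac{-4 - 3}{2 \left(-3\right)} \left(- \frac{94}{27}\right) = \frac{1}{2} \left(- \frac{1}{3}\right) \left(-7\right) \left(- \frac{94}{27}\right) = \frac{7}{6} \left(- \frac{94}{27}\right) = - \frac{329}{81}$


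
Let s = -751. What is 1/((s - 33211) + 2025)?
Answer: -1/31937 ≈ -3.1312e-5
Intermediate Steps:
1/((s - 33211) + 2025) = 1/((-751 - 33211) + 2025) = 1/(-33962 + 2025) = 1/(-31937) = -1/31937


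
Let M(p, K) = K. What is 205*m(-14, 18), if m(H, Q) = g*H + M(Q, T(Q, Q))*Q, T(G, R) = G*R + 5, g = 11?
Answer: 1182440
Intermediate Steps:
T(G, R) = 5 + G*R
m(H, Q) = 11*H + Q*(5 + Q**2) (m(H, Q) = 11*H + (5 + Q*Q)*Q = 11*H + (5 + Q**2)*Q = 11*H + Q*(5 + Q**2))
205*m(-14, 18) = 205*(11*(-14) + 18*(5 + 18**2)) = 205*(-154 + 18*(5 + 324)) = 205*(-154 + 18*329) = 205*(-154 + 5922) = 205*5768 = 1182440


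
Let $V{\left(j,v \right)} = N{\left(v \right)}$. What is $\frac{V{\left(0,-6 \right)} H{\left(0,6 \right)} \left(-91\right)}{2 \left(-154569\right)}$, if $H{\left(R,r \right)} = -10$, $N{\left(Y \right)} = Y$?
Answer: $\frac{910}{51523} \approx 0.017662$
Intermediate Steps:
$V{\left(j,v \right)} = v$
$\frac{V{\left(0,-6 \right)} H{\left(0,6 \right)} \left(-91\right)}{2 \left(-154569\right)} = \frac{\left(-6\right) \left(-10\right) \left(-91\right)}{2 \left(-154569\right)} = \frac{60 \left(-91\right)}{-309138} = \left(-5460\right) \left(- \frac{1}{309138}\right) = \frac{910}{51523}$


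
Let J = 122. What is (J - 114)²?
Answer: 64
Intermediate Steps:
(J - 114)² = (122 - 114)² = 8² = 64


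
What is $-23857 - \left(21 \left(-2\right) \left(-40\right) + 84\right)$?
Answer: $-25621$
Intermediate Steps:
$-23857 - \left(21 \left(-2\right) \left(-40\right) + 84\right) = -23857 - \left(\left(-42\right) \left(-40\right) + 84\right) = -23857 - \left(1680 + 84\right) = -23857 - 1764 = -25621$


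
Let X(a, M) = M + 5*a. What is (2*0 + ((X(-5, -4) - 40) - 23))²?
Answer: 8464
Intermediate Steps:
(2*0 + ((X(-5, -4) - 40) - 23))² = (2*0 + (((-4 + 5*(-5)) - 40) - 23))² = (0 + (((-4 - 25) - 40) - 23))² = (0 + ((-29 - 40) - 23))² = (0 + (-69 - 23))² = (0 - 92)² = (-92)² = 8464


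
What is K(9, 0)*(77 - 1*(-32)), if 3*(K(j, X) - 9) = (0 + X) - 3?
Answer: 872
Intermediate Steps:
K(j, X) = 8 + X/3 (K(j, X) = 9 + ((0 + X) - 3)/3 = 9 + (X - 3)/3 = 9 + (-3 + X)/3 = 9 + (-1 + X/3) = 8 + X/3)
K(9, 0)*(77 - 1*(-32)) = (8 + (⅓)*0)*(77 - 1*(-32)) = (8 + 0)*(77 + 32) = 8*109 = 872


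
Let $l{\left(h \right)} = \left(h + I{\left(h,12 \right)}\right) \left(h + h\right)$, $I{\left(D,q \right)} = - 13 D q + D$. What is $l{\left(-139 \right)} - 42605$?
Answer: $-5993473$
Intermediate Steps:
$I{\left(D,q \right)} = D - 13 D q$ ($I{\left(D,q \right)} = - 13 D q + D = D - 13 D q$)
$l{\left(h \right)} = - 308 h^{2}$ ($l{\left(h \right)} = \left(h + h \left(1 - 156\right)\right) \left(h + h\right) = \left(h + h \left(1 - 156\right)\right) 2 h = \left(h + h \left(-155\right)\right) 2 h = \left(h - 155 h\right) 2 h = - 154 h 2 h = - 308 h^{2}$)
$l{\left(-139 \right)} - 42605 = - 308 \left(-139\right)^{2} - 42605 = \left(-308\right) 19321 - 42605 = -5950868 - 42605 = -5993473$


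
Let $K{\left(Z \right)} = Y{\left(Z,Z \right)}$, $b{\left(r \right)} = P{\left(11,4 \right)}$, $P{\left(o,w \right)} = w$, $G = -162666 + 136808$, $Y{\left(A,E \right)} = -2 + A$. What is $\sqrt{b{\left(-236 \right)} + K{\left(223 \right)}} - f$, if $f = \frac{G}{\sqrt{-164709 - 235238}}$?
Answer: $15 - \frac{25858 i \sqrt{399947}}{399947} \approx 15.0 - 40.888 i$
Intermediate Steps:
$G = -25858$
$b{\left(r \right)} = 4$
$K{\left(Z \right)} = -2 + Z$
$f = \frac{25858 i \sqrt{399947}}{399947}$ ($f = - \frac{25858}{\sqrt{-164709 - 235238}} = - \frac{25858}{\sqrt{-399947}} = - \frac{25858}{i \sqrt{399947}} = - 25858 \left(- \frac{i \sqrt{399947}}{399947}\right) = \frac{25858 i \sqrt{399947}}{399947} \approx 40.888 i$)
$\sqrt{b{\left(-236 \right)} + K{\left(223 \right)}} - f = \sqrt{4 + \left(-2 + 223\right)} - \frac{25858 i \sqrt{399947}}{399947} = \sqrt{4 + 221} - \frac{25858 i \sqrt{399947}}{399947} = \sqrt{225} - \frac{25858 i \sqrt{399947}}{399947} = 15 - \frac{25858 i \sqrt{399947}}{399947}$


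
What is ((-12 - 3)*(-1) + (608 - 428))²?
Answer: 38025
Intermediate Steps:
((-12 - 3)*(-1) + (608 - 428))² = (-15*(-1) + 180)² = (15 + 180)² = 195² = 38025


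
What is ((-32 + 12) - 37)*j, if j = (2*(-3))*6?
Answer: 2052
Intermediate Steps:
j = -36 (j = -6*6 = -36)
((-32 + 12) - 37)*j = ((-32 + 12) - 37)*(-36) = (-20 - 37)*(-36) = -57*(-36) = 2052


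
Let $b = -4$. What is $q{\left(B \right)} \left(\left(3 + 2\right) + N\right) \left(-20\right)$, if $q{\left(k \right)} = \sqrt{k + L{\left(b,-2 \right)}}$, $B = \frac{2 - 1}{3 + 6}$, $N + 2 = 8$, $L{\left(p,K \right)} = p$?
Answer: $- \frac{220 i \sqrt{35}}{3} \approx - 433.85 i$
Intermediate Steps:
$N = 6$ ($N = -2 + 8 = 6$)
$B = \frac{1}{9}$ ($B = 1 \cdot \frac{1}{9} = \frac{1}{9} \approx 0.11111$)
$q{\left(k \right)} = \sqrt{-4 + k}$ ($q{\left(k \right)} = \sqrt{k - 4} = \sqrt{-4 + k}$)
$q{\left(B \right)} \left(\left(3 + 2\right) + N\right) \left(-20\right) = \sqrt{-4 + \frac{1}{9}} \left(\left(3 + 2\right) + 6\right) \left(-20\right) = \sqrt{- \frac{35}{9}} \left(5 + 6\right) \left(-20\right) = \frac{i \sqrt{35}}{3} \cdot 11 \left(-20\right) = \frac{11 i \sqrt{35}}{3} \left(-20\right) = - \frac{220 i \sqrt{35}}{3}$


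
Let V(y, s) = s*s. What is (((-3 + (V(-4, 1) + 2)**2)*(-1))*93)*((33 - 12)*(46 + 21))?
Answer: -785106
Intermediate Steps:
V(y, s) = s**2
(((-3 + (V(-4, 1) + 2)**2)*(-1))*93)*((33 - 12)*(46 + 21)) = (((-3 + (1**2 + 2)**2)*(-1))*93)*((33 - 12)*(46 + 21)) = (((-3 + (1 + 2)**2)*(-1))*93)*(21*67) = (((-3 + 3**2)*(-1))*93)*1407 = (((-3 + 9)*(-1))*93)*1407 = ((6*(-1))*93)*1407 = -6*93*1407 = -558*1407 = -785106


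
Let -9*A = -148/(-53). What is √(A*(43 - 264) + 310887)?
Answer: √7861267771/159 ≈ 557.63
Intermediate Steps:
A = -148/477 (A = -(-148)/(9*(-53)) = -(-148)*(-1)/(9*53) = -⅑*148/53 = -148/477 ≈ -0.31027)
√(A*(43 - 264) + 310887) = √(-148*(43 - 264)/477 + 310887) = √(-148/477*(-221) + 310887) = √(32708/477 + 310887) = √(148325807/477) = √7861267771/159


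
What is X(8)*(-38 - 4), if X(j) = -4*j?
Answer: 1344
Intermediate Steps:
X(8)*(-38 - 4) = (-4*8)*(-38 - 4) = -32*(-42) = 1344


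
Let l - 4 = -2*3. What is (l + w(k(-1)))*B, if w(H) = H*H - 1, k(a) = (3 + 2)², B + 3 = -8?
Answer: -6842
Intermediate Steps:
B = -11 (B = -3 - 8 = -11)
k(a) = 25 (k(a) = 5² = 25)
l = -2 (l = 4 - 2*3 = 4 - 6 = -2)
w(H) = -1 + H² (w(H) = H² - 1 = -1 + H²)
(l + w(k(-1)))*B = (-2 + (-1 + 25²))*(-11) = (-2 + (-1 + 625))*(-11) = (-2 + 624)*(-11) = 622*(-11) = -6842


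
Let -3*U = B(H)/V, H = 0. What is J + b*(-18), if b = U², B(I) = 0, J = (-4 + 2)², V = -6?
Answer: 4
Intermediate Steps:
J = 4 (J = (-2)² = 4)
U = 0 (U = -0/(-6) = -0*(-1)/6 = -⅓*0 = 0)
b = 0 (b = 0² = 0)
J + b*(-18) = 4 + 0*(-18) = 4 + 0 = 4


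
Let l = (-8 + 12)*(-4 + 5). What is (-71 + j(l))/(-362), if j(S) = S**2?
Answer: 55/362 ≈ 0.15193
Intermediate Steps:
l = 4 (l = 4*1 = 4)
(-71 + j(l))/(-362) = (-71 + 4**2)/(-362) = (-71 + 16)*(-1/362) = -55*(-1/362) = 55/362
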